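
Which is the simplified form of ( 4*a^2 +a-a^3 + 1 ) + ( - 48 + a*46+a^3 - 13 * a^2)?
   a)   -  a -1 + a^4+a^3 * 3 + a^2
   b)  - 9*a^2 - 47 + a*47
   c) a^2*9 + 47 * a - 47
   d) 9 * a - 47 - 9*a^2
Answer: b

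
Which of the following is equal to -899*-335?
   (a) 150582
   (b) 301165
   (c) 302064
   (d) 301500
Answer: b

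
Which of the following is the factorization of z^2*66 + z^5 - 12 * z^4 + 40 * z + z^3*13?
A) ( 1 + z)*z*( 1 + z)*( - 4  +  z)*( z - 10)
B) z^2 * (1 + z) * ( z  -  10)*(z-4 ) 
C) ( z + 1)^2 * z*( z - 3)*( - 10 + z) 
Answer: A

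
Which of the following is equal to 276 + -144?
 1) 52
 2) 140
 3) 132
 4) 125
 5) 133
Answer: 3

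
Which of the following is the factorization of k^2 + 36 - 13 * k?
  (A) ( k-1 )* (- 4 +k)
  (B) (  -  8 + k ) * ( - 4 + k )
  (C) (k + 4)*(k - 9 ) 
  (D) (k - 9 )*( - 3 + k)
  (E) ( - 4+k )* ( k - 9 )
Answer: E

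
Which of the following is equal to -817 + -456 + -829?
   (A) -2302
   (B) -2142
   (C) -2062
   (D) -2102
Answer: D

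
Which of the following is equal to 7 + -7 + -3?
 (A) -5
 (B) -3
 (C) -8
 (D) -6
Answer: B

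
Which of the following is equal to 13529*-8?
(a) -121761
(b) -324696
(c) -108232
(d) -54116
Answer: c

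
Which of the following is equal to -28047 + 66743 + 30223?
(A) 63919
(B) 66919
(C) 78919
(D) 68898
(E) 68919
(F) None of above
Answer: E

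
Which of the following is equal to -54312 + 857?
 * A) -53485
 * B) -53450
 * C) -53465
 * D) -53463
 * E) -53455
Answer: E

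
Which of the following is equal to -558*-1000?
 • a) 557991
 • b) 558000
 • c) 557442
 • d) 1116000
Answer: b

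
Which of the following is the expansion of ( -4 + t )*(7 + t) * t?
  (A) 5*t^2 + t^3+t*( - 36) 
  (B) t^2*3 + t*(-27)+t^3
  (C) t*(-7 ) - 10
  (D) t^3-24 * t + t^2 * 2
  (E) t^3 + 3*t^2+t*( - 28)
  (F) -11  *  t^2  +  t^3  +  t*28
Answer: E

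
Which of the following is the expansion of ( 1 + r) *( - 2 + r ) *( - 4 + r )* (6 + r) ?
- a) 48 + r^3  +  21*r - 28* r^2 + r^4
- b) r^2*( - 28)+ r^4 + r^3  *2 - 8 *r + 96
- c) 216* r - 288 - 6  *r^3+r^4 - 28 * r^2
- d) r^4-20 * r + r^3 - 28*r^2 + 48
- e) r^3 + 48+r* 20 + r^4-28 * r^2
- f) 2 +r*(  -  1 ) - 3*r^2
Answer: e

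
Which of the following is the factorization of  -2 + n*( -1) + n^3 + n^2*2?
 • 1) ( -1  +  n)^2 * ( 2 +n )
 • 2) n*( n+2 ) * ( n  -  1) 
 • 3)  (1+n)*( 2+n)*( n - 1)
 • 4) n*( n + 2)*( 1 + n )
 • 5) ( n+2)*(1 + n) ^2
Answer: 3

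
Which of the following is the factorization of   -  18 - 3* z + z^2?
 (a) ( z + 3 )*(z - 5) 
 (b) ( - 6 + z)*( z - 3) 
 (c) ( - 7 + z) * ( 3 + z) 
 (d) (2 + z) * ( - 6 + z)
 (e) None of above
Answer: e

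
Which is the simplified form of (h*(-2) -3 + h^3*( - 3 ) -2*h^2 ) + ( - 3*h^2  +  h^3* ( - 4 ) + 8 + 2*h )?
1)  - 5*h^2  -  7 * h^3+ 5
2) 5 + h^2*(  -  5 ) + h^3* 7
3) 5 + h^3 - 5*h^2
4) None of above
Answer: 1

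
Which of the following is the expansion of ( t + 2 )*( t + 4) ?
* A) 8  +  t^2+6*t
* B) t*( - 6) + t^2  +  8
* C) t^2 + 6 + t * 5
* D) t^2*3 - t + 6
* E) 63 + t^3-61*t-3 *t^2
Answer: A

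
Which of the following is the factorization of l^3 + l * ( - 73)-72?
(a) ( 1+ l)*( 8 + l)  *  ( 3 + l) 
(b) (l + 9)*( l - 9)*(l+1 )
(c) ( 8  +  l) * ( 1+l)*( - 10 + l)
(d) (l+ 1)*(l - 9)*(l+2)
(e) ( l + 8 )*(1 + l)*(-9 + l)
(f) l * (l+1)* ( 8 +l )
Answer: e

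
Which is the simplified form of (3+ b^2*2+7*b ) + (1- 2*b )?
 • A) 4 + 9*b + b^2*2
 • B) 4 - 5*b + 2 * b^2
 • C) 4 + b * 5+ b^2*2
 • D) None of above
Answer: C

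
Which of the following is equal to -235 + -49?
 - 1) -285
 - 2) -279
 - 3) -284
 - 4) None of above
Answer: 3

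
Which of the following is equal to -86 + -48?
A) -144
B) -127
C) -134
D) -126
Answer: C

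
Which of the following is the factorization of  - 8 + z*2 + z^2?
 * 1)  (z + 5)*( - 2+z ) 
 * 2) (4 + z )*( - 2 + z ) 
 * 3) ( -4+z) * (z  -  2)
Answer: 2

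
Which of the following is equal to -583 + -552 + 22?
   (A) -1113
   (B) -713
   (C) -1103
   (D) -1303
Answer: A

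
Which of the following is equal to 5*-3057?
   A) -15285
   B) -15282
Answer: A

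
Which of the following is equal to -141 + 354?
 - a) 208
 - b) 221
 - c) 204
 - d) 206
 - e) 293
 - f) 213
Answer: f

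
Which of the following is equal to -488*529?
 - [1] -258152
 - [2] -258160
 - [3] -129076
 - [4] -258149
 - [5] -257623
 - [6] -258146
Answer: 1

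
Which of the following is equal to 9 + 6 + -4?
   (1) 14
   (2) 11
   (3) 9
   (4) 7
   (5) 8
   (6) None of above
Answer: 2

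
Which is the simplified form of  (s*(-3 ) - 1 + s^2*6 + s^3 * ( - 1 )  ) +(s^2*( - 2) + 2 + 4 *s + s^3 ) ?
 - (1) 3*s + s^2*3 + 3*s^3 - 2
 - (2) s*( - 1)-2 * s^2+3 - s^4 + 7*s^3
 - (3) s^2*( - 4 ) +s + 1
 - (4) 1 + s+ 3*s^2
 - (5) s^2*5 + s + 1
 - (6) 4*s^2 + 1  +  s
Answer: 6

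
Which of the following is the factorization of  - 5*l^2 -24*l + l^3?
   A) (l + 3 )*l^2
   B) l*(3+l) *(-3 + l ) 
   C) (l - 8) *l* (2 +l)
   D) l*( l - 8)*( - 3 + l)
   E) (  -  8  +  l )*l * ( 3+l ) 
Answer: E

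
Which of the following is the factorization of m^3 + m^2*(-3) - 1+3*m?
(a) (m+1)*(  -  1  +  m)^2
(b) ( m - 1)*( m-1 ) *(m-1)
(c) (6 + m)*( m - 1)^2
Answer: b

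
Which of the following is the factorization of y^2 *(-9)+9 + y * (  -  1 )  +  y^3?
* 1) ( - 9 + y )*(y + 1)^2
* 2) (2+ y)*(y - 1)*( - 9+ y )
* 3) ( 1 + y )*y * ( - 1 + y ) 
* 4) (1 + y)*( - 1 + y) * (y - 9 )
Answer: 4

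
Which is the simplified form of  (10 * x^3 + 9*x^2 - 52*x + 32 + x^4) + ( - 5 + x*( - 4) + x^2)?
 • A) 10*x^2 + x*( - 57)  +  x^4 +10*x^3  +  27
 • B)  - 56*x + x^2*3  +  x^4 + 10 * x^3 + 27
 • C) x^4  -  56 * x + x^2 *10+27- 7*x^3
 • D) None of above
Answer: D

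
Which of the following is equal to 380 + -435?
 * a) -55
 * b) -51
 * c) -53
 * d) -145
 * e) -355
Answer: a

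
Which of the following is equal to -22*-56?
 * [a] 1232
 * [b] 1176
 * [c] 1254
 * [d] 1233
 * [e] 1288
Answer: a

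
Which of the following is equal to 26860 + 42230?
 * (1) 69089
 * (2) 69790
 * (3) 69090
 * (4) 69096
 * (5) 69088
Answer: 3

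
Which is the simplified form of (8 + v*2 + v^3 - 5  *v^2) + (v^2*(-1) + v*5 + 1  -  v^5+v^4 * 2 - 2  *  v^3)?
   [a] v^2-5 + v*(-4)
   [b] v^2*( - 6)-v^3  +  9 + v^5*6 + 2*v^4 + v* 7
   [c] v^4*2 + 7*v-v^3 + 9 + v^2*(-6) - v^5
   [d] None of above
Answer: c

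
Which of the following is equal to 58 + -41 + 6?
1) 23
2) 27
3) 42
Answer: 1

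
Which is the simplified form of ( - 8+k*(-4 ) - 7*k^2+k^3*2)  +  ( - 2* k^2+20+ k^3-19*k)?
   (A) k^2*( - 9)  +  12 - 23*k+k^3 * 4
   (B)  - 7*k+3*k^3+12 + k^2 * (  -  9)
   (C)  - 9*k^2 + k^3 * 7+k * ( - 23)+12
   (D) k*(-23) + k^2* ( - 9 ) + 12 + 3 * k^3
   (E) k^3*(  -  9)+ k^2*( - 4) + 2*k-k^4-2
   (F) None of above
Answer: D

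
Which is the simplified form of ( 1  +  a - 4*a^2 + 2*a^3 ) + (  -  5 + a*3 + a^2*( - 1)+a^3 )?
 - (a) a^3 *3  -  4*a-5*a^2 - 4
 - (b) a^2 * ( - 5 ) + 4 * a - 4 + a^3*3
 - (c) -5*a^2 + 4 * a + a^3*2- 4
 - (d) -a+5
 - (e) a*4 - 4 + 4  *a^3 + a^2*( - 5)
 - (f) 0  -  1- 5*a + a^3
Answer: b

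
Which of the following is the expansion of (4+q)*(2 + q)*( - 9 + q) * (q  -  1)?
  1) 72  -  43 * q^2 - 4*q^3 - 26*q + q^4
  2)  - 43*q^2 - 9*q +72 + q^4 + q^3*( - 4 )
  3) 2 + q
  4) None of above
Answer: 1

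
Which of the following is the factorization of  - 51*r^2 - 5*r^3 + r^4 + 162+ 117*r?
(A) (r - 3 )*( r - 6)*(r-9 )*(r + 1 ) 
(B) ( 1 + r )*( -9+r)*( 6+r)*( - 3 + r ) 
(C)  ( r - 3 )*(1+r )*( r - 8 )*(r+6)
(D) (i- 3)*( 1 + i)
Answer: B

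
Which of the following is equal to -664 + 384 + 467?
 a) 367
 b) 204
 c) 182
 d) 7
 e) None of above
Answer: e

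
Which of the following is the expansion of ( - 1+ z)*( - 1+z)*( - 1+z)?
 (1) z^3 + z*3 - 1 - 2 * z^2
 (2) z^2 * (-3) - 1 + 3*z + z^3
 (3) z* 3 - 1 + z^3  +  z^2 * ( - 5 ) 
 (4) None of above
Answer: 2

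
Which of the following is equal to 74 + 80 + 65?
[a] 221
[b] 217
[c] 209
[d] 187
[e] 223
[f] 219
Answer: f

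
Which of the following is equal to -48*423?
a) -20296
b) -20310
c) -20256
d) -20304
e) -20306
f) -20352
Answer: d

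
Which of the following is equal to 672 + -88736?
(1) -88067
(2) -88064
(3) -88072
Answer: 2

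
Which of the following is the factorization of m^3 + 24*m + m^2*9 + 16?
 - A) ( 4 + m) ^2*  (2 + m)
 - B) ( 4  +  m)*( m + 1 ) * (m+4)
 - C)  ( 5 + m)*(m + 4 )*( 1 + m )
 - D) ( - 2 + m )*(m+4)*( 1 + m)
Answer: B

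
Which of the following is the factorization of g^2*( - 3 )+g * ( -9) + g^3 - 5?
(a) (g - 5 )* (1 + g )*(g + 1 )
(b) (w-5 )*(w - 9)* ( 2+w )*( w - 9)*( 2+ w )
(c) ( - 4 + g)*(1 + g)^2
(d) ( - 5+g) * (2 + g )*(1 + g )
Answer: a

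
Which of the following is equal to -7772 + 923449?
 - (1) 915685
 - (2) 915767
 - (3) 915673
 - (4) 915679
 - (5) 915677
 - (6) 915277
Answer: 5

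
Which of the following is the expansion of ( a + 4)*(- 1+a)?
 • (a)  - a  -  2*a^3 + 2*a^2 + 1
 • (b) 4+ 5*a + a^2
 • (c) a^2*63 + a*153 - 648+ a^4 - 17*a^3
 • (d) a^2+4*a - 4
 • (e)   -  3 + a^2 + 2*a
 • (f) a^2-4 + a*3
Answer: f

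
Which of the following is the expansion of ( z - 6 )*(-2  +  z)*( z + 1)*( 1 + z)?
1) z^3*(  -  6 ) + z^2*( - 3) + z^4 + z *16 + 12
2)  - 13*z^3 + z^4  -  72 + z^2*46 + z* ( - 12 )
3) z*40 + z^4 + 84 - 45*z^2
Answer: 1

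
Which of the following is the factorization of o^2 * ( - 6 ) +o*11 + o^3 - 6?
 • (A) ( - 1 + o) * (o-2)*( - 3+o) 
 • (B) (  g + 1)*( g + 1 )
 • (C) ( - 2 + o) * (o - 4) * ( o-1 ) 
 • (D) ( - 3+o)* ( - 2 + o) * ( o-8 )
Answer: A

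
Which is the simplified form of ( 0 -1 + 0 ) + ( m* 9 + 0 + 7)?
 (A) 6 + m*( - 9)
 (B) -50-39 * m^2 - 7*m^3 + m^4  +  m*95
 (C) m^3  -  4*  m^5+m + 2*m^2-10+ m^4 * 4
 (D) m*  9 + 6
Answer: D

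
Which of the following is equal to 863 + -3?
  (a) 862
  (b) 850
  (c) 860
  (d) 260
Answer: c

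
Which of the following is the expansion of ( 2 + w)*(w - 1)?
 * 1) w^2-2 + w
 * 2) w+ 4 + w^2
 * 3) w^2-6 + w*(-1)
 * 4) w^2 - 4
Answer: 1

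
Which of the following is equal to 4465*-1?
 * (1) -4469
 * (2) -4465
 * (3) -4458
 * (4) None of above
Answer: 2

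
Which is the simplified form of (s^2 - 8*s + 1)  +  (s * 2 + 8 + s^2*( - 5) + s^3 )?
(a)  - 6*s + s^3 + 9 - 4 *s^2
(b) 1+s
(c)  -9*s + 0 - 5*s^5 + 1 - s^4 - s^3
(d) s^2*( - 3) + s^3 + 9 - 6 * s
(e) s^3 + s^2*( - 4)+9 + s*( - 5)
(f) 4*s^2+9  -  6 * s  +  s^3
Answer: a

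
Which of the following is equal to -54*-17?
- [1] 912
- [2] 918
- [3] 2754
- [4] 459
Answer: 2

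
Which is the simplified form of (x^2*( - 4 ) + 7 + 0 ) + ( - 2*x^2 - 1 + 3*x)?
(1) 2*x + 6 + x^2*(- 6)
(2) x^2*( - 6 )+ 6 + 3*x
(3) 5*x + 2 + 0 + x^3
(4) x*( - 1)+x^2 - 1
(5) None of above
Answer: 2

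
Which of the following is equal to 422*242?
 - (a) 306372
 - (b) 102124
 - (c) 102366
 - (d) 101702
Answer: b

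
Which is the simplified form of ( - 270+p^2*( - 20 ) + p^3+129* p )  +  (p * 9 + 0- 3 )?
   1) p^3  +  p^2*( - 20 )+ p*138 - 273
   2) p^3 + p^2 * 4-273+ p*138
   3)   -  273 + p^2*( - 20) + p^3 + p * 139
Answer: 1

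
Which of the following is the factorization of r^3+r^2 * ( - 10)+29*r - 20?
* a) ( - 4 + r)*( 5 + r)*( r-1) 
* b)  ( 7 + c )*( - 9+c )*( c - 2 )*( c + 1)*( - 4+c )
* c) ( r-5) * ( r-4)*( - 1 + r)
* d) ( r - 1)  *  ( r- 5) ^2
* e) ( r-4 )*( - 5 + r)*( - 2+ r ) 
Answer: c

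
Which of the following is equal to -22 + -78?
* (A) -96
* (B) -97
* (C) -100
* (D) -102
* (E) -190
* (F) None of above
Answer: C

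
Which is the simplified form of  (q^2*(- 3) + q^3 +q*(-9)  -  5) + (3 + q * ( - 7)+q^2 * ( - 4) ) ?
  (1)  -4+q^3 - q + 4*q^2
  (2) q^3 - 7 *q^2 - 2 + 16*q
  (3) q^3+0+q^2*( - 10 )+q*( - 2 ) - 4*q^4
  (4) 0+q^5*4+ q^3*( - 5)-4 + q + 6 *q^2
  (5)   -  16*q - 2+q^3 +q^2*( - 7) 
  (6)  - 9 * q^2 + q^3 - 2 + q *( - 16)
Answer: 5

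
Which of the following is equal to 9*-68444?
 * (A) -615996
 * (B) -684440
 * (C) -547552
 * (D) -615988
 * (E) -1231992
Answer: A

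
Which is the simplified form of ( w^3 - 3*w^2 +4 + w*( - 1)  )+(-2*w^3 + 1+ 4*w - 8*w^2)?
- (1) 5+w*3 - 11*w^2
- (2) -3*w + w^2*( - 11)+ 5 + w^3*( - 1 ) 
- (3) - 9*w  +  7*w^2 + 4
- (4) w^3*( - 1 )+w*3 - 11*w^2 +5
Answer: 4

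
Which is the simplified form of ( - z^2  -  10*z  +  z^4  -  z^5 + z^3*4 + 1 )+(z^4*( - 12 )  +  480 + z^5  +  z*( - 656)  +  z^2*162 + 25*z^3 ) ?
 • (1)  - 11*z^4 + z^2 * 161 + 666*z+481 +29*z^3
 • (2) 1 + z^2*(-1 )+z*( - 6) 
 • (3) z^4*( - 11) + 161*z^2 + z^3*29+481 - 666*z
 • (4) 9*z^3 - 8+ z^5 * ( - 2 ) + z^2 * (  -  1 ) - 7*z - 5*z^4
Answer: 3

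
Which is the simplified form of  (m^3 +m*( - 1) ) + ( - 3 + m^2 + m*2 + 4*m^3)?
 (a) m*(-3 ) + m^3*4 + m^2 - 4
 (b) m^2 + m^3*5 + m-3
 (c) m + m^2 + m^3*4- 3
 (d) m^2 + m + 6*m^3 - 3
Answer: b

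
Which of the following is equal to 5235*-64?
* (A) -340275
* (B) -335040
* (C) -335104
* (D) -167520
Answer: B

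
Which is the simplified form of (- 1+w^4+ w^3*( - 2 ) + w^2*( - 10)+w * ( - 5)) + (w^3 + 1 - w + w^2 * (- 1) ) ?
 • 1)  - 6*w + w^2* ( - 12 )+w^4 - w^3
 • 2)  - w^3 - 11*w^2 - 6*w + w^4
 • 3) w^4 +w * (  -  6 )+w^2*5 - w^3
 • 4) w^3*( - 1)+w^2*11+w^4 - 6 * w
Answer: 2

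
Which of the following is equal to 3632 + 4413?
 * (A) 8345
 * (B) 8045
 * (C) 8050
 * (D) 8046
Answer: B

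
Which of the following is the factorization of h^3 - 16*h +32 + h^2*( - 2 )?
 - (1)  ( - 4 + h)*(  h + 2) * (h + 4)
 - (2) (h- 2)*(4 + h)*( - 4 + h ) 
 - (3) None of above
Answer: 2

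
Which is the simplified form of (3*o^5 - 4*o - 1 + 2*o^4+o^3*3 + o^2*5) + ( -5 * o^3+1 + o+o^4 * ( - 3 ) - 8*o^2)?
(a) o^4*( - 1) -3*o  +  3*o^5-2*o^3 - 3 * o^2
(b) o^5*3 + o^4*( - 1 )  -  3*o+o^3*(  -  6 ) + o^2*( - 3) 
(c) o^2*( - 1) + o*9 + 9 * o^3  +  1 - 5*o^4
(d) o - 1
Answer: a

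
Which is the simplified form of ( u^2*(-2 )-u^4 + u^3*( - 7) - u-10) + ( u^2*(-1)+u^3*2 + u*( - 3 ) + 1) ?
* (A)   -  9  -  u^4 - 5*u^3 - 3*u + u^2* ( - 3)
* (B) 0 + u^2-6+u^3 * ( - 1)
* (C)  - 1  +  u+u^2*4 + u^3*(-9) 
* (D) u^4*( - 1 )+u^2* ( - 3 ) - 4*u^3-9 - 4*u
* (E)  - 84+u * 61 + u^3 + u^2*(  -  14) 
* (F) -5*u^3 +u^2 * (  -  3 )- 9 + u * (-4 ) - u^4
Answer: F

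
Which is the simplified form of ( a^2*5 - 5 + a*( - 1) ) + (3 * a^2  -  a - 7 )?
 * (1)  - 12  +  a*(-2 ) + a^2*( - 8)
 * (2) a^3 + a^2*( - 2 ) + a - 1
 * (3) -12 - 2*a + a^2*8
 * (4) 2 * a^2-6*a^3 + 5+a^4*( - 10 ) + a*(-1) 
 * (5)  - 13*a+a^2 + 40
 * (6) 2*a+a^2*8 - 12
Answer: 3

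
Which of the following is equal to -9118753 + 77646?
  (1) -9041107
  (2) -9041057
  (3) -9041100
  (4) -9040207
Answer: 1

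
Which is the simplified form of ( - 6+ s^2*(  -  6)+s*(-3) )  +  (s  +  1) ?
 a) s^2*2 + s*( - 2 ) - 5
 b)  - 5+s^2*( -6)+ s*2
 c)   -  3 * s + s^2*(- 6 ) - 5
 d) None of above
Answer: d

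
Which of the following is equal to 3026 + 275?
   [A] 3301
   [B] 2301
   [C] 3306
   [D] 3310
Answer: A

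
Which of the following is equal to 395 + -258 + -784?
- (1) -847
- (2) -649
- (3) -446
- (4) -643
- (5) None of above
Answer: 5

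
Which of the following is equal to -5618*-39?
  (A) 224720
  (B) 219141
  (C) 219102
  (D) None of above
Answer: C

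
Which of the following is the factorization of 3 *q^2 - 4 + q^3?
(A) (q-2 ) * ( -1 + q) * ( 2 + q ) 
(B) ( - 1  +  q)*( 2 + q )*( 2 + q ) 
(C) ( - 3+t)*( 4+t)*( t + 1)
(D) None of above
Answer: B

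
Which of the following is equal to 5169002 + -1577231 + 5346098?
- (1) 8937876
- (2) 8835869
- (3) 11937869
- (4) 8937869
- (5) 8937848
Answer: 4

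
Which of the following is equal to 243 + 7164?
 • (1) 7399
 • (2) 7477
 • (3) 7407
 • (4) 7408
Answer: 3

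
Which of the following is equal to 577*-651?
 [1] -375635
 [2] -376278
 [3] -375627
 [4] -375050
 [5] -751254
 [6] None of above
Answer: 3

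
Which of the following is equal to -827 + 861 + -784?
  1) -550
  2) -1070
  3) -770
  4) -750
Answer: 4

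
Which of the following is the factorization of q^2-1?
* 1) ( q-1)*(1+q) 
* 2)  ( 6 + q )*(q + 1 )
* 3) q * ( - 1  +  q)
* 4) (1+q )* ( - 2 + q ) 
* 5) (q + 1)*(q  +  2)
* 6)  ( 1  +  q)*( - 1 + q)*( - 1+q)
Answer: 1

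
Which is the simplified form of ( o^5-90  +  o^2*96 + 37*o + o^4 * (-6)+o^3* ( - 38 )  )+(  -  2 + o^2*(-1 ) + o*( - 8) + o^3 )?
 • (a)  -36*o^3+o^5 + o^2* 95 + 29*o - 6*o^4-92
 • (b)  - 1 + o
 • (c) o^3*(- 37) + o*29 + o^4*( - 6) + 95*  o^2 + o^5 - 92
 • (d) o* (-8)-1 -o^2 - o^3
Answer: c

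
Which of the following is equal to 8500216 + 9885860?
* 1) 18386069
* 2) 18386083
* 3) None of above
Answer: 3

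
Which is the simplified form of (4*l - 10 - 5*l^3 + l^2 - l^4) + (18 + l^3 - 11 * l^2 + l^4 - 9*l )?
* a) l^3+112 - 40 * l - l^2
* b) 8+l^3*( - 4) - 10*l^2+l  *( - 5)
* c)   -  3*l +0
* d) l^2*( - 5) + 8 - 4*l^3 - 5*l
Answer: b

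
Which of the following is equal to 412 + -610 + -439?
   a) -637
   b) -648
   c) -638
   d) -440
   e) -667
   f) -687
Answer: a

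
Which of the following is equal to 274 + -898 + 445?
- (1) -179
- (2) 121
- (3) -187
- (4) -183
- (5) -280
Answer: 1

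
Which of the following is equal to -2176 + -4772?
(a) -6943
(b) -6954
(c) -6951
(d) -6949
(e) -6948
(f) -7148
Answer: e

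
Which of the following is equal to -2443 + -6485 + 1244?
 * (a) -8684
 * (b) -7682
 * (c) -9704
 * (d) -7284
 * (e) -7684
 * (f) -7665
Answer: e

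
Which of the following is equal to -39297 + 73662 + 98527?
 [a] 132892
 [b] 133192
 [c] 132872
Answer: a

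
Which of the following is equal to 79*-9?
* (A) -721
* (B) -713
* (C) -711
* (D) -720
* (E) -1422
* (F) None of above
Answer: C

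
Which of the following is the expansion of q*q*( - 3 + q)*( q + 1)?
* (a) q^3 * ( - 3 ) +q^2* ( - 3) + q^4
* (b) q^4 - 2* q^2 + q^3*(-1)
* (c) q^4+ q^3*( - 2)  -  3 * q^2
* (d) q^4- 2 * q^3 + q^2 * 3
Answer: c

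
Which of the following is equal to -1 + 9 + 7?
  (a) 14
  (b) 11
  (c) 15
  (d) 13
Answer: c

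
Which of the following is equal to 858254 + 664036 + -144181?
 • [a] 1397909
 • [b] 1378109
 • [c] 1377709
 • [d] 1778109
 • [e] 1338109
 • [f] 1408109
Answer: b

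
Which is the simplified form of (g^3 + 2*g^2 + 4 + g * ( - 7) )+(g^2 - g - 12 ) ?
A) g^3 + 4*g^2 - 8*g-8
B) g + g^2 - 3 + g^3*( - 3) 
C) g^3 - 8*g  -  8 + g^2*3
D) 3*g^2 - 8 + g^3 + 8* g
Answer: C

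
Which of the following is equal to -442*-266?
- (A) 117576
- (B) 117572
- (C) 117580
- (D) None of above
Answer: B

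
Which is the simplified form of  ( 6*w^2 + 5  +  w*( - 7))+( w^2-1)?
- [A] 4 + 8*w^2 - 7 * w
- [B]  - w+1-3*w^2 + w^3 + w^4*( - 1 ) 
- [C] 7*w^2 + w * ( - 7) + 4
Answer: C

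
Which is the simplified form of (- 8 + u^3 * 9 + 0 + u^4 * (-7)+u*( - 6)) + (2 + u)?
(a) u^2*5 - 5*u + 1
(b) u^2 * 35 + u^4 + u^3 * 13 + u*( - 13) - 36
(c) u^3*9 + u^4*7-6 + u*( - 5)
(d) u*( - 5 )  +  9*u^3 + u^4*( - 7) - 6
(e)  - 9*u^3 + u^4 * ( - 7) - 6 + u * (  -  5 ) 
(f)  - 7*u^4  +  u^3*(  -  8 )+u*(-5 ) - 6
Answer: d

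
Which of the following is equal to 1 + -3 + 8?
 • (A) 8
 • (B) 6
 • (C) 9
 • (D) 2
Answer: B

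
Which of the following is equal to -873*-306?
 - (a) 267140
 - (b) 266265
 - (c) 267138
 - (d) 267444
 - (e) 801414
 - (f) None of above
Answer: c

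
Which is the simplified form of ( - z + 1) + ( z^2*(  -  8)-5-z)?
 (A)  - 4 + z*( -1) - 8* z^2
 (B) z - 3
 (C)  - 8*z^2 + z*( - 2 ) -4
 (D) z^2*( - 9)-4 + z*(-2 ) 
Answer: C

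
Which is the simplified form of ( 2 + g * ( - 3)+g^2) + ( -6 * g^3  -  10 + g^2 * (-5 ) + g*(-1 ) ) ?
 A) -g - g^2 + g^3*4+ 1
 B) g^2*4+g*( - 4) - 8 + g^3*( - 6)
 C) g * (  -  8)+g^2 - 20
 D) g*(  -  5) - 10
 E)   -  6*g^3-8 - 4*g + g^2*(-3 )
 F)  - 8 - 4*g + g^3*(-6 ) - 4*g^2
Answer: F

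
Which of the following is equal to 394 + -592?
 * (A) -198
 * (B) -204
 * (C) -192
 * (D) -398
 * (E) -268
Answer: A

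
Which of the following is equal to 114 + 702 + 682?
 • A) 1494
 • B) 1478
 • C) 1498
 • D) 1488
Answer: C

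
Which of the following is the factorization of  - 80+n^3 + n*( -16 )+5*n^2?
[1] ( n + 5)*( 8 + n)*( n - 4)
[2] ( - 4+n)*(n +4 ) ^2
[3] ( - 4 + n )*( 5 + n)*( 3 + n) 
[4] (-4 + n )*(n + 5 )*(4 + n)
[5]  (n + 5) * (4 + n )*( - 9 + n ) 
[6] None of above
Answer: 4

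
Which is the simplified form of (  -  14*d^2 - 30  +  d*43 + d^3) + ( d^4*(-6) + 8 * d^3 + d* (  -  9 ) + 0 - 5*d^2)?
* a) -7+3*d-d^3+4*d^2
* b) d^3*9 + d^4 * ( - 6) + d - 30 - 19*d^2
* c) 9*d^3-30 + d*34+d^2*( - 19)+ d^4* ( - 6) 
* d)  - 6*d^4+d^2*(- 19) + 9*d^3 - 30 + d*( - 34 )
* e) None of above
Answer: c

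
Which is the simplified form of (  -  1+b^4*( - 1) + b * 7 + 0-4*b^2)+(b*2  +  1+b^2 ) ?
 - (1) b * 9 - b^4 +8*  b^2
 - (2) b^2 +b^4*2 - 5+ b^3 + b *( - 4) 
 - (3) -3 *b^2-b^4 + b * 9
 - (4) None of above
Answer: 3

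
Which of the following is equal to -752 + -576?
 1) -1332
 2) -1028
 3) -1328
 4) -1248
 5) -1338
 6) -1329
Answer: 3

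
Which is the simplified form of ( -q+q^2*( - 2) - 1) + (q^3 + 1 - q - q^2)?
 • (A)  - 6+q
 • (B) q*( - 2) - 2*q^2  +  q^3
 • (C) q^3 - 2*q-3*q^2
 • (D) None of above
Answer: C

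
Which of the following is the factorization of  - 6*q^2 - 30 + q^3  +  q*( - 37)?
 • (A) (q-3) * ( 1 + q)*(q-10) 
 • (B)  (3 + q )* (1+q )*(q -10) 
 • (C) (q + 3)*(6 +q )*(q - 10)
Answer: B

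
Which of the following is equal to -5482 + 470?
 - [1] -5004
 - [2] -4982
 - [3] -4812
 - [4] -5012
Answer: 4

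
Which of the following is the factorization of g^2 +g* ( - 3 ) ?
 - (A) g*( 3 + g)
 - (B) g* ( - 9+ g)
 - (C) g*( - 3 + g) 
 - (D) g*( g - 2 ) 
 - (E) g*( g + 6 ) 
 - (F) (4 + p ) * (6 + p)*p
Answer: C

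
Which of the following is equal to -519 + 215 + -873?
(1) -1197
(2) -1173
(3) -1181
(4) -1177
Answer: 4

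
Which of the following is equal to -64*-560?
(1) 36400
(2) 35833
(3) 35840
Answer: 3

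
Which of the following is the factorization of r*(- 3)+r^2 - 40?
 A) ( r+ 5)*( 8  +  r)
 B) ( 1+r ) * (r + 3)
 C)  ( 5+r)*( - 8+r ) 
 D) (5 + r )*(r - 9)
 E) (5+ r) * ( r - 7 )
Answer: C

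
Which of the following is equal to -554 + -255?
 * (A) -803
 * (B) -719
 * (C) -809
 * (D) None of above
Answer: C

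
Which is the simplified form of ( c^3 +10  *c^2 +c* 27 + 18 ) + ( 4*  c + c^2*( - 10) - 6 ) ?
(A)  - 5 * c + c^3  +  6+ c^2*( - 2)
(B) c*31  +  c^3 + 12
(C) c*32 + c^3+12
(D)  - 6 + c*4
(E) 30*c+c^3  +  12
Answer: B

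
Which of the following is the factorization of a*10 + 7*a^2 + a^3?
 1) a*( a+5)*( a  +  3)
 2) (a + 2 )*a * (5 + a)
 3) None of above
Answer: 2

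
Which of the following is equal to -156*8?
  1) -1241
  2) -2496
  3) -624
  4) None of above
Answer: 4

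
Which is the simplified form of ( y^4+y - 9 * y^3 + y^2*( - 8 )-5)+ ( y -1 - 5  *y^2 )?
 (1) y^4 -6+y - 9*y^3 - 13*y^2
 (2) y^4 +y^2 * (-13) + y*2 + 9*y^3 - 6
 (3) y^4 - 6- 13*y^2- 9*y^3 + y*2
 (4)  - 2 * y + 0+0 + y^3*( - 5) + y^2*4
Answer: 3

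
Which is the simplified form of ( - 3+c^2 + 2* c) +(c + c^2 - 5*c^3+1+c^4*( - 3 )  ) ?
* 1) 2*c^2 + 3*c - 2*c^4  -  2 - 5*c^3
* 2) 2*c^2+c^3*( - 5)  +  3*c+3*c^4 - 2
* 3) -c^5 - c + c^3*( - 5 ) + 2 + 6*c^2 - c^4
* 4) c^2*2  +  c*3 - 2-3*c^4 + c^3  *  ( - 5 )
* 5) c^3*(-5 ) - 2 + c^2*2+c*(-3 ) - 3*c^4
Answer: 4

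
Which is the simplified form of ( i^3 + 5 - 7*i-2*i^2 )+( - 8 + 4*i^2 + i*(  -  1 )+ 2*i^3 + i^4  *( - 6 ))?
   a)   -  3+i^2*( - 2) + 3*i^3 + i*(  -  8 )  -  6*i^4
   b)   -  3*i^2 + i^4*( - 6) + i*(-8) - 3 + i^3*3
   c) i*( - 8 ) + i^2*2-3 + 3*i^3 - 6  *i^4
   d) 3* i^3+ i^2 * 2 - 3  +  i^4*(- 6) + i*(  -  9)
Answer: c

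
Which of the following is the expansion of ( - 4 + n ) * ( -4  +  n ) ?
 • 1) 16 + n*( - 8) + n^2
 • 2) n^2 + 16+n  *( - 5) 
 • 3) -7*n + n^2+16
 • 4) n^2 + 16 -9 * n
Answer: 1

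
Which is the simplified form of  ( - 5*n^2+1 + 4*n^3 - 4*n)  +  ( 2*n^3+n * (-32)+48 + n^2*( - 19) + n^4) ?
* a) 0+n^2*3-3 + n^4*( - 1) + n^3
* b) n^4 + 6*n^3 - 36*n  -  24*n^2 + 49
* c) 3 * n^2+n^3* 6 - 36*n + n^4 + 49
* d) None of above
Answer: b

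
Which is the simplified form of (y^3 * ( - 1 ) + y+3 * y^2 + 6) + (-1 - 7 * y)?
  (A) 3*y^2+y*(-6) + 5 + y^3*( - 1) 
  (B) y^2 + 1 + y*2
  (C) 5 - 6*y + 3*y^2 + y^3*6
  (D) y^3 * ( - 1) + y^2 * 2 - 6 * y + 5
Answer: A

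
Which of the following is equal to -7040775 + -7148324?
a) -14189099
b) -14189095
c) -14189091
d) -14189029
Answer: a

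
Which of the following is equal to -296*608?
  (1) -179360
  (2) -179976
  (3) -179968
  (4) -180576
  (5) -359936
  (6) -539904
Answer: 3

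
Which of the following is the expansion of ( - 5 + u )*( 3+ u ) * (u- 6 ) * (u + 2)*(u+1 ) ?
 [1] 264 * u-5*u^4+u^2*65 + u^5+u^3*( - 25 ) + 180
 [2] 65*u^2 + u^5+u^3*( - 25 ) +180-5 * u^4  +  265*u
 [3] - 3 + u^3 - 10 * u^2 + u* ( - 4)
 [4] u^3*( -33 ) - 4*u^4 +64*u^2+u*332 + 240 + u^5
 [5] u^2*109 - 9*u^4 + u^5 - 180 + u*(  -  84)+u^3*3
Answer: 1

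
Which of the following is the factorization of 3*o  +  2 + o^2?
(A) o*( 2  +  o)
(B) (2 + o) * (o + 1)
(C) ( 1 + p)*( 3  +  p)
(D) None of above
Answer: B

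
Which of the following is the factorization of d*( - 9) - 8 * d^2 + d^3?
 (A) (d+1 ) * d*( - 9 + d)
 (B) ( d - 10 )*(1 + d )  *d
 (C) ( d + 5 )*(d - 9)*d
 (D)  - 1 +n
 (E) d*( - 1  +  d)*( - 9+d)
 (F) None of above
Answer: A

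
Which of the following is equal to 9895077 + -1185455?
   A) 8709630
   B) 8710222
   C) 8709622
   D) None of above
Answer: C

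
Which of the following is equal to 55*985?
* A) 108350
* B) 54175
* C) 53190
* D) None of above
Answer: B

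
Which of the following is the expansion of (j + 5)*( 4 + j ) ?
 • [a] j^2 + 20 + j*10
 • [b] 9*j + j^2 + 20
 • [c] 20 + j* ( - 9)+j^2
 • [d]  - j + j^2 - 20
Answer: b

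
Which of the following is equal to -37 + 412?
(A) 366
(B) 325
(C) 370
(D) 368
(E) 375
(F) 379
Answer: E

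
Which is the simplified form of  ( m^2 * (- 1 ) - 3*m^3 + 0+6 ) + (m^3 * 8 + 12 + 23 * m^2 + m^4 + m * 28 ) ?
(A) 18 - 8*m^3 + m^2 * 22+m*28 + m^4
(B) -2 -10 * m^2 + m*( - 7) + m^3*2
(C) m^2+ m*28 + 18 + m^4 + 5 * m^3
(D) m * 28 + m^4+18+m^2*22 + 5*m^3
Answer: D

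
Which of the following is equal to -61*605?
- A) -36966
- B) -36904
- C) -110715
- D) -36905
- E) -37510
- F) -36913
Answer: D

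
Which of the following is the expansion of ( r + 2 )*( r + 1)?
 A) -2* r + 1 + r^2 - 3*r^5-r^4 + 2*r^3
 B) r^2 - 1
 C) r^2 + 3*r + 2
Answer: C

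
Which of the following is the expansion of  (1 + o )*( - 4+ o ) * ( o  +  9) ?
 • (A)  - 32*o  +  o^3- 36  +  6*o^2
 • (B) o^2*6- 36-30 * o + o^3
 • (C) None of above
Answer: C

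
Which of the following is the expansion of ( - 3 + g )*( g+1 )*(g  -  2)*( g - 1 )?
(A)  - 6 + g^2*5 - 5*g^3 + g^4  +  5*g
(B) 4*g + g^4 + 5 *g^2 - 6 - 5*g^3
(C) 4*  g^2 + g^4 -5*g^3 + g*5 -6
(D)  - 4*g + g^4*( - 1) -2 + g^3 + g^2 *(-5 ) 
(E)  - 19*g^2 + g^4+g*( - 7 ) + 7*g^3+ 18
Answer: A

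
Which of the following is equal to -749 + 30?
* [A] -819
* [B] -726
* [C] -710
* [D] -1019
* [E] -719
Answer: E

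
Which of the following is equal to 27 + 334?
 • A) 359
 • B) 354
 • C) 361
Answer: C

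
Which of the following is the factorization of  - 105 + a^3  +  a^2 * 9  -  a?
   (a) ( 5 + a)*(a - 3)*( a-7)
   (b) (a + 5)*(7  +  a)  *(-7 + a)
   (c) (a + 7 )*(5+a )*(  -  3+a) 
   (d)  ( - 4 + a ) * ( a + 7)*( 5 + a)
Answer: c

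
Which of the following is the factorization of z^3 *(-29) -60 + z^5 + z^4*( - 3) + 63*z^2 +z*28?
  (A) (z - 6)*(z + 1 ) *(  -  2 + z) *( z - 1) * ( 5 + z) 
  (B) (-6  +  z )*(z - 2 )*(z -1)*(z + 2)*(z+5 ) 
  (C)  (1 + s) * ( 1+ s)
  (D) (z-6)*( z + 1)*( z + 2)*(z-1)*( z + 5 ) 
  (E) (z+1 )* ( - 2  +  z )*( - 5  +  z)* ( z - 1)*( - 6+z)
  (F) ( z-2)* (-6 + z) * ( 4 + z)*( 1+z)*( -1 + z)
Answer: A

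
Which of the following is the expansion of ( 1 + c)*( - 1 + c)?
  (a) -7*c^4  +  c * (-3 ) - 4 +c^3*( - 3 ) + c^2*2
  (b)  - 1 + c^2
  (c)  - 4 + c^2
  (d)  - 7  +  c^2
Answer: b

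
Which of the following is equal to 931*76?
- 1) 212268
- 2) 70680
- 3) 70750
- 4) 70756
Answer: 4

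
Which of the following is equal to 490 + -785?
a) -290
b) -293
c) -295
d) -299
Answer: c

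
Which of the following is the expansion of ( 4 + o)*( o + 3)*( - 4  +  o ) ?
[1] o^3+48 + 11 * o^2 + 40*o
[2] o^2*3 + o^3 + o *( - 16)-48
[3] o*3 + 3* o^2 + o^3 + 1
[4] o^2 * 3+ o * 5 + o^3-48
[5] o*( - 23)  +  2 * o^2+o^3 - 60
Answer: 2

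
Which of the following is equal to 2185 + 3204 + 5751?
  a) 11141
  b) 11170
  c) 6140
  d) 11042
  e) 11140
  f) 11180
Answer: e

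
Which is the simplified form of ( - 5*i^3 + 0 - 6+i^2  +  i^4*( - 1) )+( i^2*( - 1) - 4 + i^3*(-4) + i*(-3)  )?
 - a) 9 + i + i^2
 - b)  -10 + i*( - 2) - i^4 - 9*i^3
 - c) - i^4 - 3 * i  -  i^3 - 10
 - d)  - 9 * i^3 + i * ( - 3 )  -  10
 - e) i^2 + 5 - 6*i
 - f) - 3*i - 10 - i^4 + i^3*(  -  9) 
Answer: f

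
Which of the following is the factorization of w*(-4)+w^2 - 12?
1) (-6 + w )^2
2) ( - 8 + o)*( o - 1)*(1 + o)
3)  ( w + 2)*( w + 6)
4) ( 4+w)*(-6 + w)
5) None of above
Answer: 5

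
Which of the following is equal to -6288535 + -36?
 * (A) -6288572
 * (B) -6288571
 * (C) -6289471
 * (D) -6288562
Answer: B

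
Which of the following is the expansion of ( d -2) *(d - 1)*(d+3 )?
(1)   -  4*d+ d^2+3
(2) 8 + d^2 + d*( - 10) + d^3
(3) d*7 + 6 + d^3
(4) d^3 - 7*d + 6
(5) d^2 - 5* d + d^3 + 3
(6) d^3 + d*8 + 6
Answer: 4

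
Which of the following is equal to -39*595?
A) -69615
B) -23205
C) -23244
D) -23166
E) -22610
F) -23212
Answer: B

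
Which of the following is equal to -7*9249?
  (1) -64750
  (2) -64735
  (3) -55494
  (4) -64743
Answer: 4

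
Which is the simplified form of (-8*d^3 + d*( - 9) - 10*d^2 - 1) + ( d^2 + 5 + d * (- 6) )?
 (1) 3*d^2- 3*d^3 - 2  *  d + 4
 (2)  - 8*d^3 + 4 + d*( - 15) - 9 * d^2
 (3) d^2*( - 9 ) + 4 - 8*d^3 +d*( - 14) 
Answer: 2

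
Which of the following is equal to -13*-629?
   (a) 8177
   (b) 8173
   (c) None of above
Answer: a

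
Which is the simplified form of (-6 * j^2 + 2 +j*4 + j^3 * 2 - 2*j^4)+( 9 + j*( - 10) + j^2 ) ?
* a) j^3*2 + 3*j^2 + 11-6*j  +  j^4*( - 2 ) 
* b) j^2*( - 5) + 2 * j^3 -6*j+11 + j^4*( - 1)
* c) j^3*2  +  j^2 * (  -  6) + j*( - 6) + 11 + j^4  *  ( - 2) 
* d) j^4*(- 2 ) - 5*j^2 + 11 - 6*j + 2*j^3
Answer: d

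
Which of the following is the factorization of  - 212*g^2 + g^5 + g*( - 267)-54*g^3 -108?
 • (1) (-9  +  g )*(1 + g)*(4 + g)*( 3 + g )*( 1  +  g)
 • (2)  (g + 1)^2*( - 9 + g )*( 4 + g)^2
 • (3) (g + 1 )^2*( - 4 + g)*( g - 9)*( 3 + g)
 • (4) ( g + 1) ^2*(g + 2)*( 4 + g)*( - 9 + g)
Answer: 1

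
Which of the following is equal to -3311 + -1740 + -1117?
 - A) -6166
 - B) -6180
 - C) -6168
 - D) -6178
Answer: C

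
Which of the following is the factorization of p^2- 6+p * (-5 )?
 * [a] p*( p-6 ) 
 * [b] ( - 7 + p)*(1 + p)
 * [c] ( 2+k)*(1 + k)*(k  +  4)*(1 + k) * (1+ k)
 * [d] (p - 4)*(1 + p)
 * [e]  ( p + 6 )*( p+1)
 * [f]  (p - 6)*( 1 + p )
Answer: f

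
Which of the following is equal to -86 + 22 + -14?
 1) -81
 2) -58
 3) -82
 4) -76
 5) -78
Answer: 5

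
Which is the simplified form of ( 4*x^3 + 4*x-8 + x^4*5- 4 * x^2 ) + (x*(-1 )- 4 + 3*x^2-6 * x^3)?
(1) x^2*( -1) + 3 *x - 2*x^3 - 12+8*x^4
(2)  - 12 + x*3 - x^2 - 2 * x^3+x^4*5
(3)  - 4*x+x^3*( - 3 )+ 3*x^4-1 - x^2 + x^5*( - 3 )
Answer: 2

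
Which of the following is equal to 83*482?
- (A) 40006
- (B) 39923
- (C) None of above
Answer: A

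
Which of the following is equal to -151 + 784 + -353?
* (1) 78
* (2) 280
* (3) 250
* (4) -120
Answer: 2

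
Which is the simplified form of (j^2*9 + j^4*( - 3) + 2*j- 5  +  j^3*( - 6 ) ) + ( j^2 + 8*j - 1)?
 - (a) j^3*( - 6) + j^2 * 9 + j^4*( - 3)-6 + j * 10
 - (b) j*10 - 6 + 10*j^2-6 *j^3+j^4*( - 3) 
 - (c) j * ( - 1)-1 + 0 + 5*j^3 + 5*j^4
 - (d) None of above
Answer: b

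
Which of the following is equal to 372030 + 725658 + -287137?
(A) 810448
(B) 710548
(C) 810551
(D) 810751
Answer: C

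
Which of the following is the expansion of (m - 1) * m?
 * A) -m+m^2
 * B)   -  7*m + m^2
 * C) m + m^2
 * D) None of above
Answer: A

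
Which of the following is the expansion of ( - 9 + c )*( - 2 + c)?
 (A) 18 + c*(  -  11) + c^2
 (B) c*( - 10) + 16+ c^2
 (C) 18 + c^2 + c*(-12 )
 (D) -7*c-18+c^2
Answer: A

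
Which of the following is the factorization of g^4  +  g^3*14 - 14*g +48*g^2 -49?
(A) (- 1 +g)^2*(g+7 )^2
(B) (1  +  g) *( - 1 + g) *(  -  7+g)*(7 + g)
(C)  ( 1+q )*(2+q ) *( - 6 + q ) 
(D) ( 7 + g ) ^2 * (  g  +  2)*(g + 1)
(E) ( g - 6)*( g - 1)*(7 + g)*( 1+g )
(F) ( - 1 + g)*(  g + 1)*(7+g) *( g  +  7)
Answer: F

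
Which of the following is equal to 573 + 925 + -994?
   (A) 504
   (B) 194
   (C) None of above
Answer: A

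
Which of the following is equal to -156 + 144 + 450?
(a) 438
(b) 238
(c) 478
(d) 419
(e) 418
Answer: a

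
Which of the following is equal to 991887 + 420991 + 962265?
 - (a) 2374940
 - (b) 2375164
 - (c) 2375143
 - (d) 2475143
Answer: c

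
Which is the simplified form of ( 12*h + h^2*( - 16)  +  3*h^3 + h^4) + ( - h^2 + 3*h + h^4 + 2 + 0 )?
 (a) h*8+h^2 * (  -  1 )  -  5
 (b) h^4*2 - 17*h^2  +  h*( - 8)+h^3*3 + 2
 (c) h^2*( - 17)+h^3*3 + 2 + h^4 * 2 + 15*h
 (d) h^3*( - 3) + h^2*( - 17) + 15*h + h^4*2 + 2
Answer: c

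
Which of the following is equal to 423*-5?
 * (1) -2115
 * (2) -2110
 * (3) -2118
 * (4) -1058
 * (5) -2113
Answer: 1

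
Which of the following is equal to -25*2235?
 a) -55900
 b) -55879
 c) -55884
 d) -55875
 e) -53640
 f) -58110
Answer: d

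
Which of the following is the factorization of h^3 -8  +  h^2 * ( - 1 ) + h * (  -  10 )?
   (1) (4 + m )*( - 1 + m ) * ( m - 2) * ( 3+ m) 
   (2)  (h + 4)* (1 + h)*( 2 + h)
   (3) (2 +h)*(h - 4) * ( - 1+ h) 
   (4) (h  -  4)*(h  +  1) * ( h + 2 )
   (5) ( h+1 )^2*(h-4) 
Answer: 4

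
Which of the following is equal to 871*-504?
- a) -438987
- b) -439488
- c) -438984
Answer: c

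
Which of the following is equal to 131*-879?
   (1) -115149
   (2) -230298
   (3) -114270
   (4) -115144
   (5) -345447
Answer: 1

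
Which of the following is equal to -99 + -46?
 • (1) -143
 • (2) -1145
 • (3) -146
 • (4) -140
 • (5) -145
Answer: 5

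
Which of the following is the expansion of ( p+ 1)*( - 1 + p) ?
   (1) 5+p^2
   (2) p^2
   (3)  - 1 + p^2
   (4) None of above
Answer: 3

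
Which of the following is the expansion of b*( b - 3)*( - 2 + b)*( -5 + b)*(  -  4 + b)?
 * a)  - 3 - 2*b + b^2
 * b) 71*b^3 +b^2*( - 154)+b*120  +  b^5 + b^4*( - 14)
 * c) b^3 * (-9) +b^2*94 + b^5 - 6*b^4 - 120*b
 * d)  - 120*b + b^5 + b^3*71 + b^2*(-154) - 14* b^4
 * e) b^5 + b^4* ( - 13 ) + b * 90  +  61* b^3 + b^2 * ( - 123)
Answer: b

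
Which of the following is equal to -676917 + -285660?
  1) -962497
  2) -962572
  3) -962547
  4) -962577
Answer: 4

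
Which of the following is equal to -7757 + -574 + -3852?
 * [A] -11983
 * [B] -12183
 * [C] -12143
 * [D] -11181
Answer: B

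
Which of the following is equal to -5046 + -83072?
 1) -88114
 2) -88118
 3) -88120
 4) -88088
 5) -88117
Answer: 2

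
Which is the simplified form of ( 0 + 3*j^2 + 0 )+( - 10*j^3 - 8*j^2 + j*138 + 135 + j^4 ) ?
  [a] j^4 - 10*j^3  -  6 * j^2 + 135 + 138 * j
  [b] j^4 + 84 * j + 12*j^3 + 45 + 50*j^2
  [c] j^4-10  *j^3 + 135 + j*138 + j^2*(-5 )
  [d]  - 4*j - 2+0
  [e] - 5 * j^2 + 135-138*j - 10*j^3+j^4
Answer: c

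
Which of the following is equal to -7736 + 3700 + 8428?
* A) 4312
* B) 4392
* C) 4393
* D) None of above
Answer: B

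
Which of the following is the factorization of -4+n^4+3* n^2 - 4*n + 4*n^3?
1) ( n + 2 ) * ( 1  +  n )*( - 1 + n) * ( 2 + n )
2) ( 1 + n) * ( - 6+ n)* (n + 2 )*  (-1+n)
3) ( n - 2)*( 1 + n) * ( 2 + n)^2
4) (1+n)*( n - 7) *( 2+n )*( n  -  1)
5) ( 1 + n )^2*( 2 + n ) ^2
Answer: 1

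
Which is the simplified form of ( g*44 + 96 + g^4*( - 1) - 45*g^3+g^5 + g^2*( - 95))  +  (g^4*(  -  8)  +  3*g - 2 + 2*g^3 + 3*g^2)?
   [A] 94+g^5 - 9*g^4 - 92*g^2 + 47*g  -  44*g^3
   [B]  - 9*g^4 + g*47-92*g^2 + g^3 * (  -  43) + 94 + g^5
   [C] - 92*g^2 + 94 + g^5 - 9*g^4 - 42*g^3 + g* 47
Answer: B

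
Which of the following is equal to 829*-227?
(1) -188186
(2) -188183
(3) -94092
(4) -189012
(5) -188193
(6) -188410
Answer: 2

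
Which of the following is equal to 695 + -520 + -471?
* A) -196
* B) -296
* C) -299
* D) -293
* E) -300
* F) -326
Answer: B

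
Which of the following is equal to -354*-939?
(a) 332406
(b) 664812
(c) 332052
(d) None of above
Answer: a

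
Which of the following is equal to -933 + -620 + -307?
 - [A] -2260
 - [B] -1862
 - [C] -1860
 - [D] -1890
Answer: C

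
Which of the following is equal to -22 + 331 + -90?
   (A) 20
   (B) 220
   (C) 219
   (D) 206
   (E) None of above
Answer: C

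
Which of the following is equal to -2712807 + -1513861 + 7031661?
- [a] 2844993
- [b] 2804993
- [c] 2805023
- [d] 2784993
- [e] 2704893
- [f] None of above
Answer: b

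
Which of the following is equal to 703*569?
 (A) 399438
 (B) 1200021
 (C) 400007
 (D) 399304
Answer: C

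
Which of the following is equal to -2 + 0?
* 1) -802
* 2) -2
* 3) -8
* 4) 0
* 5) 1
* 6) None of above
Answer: 2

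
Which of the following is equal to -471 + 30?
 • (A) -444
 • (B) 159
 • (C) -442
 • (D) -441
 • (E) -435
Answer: D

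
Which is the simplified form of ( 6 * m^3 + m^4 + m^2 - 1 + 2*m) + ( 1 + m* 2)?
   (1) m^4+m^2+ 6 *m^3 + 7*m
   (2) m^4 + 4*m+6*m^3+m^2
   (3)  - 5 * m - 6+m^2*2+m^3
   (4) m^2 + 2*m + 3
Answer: 2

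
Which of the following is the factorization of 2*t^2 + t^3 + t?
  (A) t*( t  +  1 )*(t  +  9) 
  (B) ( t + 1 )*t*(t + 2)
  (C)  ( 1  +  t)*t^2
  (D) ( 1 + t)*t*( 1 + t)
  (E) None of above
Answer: D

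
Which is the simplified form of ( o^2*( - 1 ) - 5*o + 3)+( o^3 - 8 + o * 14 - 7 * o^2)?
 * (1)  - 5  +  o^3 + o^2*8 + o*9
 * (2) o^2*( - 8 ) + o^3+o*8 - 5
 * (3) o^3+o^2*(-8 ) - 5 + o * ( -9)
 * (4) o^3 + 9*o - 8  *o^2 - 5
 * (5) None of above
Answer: 4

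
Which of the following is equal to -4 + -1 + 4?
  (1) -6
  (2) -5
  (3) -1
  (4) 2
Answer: 3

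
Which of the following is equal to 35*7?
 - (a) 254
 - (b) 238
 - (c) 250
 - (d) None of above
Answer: d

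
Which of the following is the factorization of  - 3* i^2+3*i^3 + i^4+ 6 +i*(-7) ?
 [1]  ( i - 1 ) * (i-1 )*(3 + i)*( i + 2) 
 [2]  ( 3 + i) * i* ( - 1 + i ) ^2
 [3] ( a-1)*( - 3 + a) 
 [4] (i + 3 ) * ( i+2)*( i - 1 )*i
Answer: 1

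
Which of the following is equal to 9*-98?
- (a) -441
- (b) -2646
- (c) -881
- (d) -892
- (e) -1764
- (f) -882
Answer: f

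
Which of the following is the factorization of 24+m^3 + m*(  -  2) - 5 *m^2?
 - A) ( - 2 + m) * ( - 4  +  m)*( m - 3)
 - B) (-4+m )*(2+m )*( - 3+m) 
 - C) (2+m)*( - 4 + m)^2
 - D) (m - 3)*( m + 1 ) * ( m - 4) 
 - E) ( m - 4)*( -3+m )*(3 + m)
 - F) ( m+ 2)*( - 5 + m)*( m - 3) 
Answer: B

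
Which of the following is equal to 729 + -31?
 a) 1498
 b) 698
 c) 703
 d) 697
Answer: b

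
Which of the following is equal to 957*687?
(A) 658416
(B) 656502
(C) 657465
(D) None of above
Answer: D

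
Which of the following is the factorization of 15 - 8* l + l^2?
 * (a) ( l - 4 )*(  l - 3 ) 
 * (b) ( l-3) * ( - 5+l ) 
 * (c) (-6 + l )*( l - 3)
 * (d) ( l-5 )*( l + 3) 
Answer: b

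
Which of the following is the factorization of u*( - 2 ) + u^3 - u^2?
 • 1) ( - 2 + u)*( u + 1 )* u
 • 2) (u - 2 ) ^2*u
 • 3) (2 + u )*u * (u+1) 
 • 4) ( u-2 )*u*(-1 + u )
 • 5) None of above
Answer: 1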